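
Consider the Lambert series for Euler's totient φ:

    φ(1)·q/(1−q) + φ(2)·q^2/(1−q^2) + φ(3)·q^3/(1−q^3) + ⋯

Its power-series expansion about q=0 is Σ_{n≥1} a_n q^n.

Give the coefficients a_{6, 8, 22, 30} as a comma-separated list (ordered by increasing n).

q^6  k|6↦φ(k): 1:1 2:1 3:2 6:2  a_6=6
n=8: 8·1 4·2 2·4 1·8  φ→[4+2+1+1]=8
q^22  k|22↦φ(k): 22:10 11:10 2:1 1:1  a_22=22
n=30: 1·30 2·15 3·10 5·6 6·5 10·3 15·2 30·1  φ→[1+1+2+4+2+4+8+8]=30

6, 8, 22, 30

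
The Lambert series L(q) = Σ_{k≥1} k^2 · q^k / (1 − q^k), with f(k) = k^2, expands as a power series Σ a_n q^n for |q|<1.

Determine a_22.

n=22: 22·1 11·2 2·11 1·22  f→[484+121+4+1]=610

a_22 = 610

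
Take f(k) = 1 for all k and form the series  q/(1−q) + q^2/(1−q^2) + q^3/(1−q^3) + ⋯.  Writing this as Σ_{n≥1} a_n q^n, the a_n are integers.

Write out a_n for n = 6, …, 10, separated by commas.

[q^6] f(1)=1,f(2)=1,f(3)=1,f(6)=1 ⇒ 4
d|7:{1,7}  Σf=1+1=2
[q^8] f(8)=1,f(4)=1,f(2)=1,f(1)=1 ⇒ 4
n=9: 9·1 3·3 1·9  f→[1+1+1]=3
n=10: 10·1 5·2 2·5 1·10  f→[1+1+1+1]=4

4, 2, 4, 3, 4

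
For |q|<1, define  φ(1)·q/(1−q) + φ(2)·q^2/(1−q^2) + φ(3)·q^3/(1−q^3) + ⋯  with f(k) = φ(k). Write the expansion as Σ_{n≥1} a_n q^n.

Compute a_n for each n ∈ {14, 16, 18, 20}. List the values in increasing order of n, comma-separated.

d|14:{14,7,2,1}  Σφ=6+6+1+1=14
q^16  k|16↦φ(k): 16:8 8:4 4:2 2:1 1:1  a_16=16
n=18: 18·1 9·2 6·3 3·6 2·9 1·18  φ→[6+6+2+2+1+1]=18
[q^20] φ(20)=8,φ(10)=4,φ(5)=4,φ(4)=2,φ(2)=1,φ(1)=1 ⇒ 20

14, 16, 18, 20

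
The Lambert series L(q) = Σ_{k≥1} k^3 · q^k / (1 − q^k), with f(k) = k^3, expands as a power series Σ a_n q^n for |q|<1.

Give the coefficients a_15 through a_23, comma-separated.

3528, 4681, 4914, 6813, 6860, 9198, 9632, 11988, 12168

n=15: 1·15 3·5 5·3 15·1  f→[1+27+125+3375]=3528
q^16  k|16↦f(k): 1:1 2:8 4:64 8:512 16:4096  a_16=4681
q^17  k|17↦f(k): 17:4913 1:1  a_17=4914
[q^18] f(18)=5832,f(9)=729,f(6)=216,f(3)=27,f(2)=8,f(1)=1 ⇒ 6813
[q^19] f(1)=1,f(19)=6859 ⇒ 6860
d|20:{1,2,4,5,10,20}  Σf=1+8+64+125+1000+8000=9198
d|21:{1,3,7,21}  Σf=1+27+343+9261=9632
d|22:{1,2,11,22}  Σf=1+8+1331+10648=11988
q^23  k|23↦f(k): 1:1 23:12167  a_23=12168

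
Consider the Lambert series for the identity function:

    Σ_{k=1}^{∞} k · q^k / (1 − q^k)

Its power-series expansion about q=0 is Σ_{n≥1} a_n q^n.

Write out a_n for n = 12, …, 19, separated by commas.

[q^12] f(12)=12,f(6)=6,f(4)=4,f(3)=3,f(2)=2,f(1)=1 ⇒ 28
d|13:{1,13}  Σf=1+13=14
n=14: 14·1 7·2 2·7 1·14  f→[14+7+2+1]=24
n=15: 15·1 5·3 3·5 1·15  f→[15+5+3+1]=24
n=16: 16·1 8·2 4·4 2·8 1·16  f→[16+8+4+2+1]=31
q^17  k|17↦f(k): 1:1 17:17  a_17=18
q^18  k|18↦f(k): 18:18 9:9 6:6 3:3 2:2 1:1  a_18=39
d|19:{19,1}  Σf=19+1=20

28, 14, 24, 24, 31, 18, 39, 20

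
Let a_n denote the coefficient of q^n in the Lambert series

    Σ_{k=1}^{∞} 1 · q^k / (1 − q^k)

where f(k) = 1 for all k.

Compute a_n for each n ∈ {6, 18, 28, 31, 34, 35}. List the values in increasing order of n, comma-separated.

d|6:{1,2,3,6}  Σf=1+1+1+1=4
n=18: 18·1 9·2 6·3 3·6 2·9 1·18  f→[1+1+1+1+1+1]=6
q^28  k|28↦f(k): 28:1 14:1 7:1 4:1 2:1 1:1  a_28=6
[q^31] f(31)=1,f(1)=1 ⇒ 2
n=34: 1·34 2·17 17·2 34·1  f→[1+1+1+1]=4
q^35  k|35↦f(k): 1:1 5:1 7:1 35:1  a_35=4

4, 6, 6, 2, 4, 4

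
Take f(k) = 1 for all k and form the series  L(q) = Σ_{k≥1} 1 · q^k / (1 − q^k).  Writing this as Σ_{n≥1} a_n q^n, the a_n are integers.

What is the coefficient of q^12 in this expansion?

d|12:{12,6,4,3,2,1}  Σf=1+1+1+1+1+1=6

a_12 = 6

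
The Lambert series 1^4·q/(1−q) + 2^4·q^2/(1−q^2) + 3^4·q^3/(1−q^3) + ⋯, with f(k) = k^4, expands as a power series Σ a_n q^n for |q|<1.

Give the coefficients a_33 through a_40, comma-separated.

1200644, 1419874, 1503652, 1813539, 1874162, 2215474, 2342084, 2734994

n=33: 1·33 3·11 11·3 33·1  f→[1+81+14641+1185921]=1200644
q^34  k|34↦f(k): 34:1336336 17:83521 2:16 1:1  a_34=1419874
q^35  k|35↦f(k): 1:1 5:625 7:2401 35:1500625  a_35=1503652
d|36:{36,18,12,9,6,4,3,2,1}  Σf=1679616+104976+20736+6561+1296+256+81+16+1=1813539
d|37:{1,37}  Σf=1+1874161=1874162
[q^38] f(38)=2085136,f(19)=130321,f(2)=16,f(1)=1 ⇒ 2215474
q^39  k|39↦f(k): 1:1 3:81 13:28561 39:2313441  a_39=2342084
n=40: 40·1 20·2 10·4 8·5 5·8 4·10 2·20 1·40  f→[2560000+160000+10000+4096+625+256+16+1]=2734994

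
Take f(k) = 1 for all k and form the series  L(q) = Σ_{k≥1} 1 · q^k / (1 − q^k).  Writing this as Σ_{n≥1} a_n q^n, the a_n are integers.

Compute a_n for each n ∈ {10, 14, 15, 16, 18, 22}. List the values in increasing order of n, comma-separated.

4, 4, 4, 5, 6, 4

[q^10] f(1)=1,f(2)=1,f(5)=1,f(10)=1 ⇒ 4
q^14  k|14↦f(k): 14:1 7:1 2:1 1:1  a_14=4
[q^15] f(1)=1,f(3)=1,f(5)=1,f(15)=1 ⇒ 4
n=16: 16·1 8·2 4·4 2·8 1·16  f→[1+1+1+1+1]=5
[q^18] f(18)=1,f(9)=1,f(6)=1,f(3)=1,f(2)=1,f(1)=1 ⇒ 6
q^22  k|22↦f(k): 22:1 11:1 2:1 1:1  a_22=4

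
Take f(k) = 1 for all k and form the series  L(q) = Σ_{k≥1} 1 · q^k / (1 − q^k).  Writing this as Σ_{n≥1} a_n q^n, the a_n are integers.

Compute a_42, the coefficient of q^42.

n=42: 42·1 21·2 14·3 7·6 6·7 3·14 2·21 1·42  f→[1+1+1+1+1+1+1+1]=8

a_42 = 8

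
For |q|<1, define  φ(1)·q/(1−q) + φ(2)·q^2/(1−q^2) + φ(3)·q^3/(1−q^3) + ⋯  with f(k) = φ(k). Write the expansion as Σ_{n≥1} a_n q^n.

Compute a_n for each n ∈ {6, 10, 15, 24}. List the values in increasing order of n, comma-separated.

q^6  k|6↦φ(k): 6:2 3:2 2:1 1:1  a_6=6
q^10  k|10↦φ(k): 1:1 2:1 5:4 10:4  a_10=10
[q^15] φ(15)=8,φ(5)=4,φ(3)=2,φ(1)=1 ⇒ 15
n=24: 24·1 12·2 8·3 6·4 4·6 3·8 2·12 1·24  φ→[8+4+4+2+2+2+1+1]=24

6, 10, 15, 24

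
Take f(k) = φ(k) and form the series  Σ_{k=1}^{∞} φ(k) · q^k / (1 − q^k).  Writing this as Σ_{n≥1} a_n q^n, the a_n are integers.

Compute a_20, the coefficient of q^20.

[q^20] φ(1)=1,φ(2)=1,φ(4)=2,φ(5)=4,φ(10)=4,φ(20)=8 ⇒ 20

a_20 = 20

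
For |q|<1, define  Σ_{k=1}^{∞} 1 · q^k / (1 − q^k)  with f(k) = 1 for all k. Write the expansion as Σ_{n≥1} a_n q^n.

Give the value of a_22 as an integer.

a_22 = 4

q^22  k|22↦f(k): 22:1 11:1 2:1 1:1  a_22=4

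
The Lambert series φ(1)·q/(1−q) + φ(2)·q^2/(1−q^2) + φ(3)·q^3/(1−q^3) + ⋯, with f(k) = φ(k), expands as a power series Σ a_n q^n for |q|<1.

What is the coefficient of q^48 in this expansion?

[q^48] φ(48)=16,φ(24)=8,φ(16)=8,φ(12)=4,φ(8)=4,φ(6)=2,φ(4)=2,φ(3)=2,φ(2)=1,φ(1)=1 ⇒ 48

a_48 = 48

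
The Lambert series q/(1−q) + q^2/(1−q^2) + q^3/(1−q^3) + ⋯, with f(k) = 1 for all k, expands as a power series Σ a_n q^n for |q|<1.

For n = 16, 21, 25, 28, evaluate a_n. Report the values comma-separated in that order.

5, 4, 3, 6

q^16  k|16↦f(k): 1:1 2:1 4:1 8:1 16:1  a_16=5
d|21:{21,7,3,1}  Σf=1+1+1+1=4
q^25  k|25↦f(k): 1:1 5:1 25:1  a_25=3
d|28:{1,2,4,7,14,28}  Σf=1+1+1+1+1+1=6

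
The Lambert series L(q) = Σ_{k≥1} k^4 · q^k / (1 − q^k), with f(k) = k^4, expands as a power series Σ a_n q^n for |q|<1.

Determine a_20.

a_20 = 170898

q^20  k|20↦f(k): 1:1 2:16 4:256 5:625 10:10000 20:160000  a_20=170898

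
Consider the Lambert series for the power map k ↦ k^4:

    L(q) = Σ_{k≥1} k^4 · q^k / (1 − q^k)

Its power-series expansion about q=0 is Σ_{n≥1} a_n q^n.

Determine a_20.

a_20 = 170898

q^20  k|20↦f(k): 1:1 2:16 4:256 5:625 10:10000 20:160000  a_20=170898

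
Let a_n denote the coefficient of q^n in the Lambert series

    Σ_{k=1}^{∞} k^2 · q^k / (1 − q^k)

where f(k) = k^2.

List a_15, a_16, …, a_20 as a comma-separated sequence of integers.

n=15: 15·1 5·3 3·5 1·15  f→[225+25+9+1]=260
[q^16] f(16)=256,f(8)=64,f(4)=16,f(2)=4,f(1)=1 ⇒ 341
d|17:{1,17}  Σf=1+289=290
n=18: 1·18 2·9 3·6 6·3 9·2 18·1  f→[1+4+9+36+81+324]=455
q^19  k|19↦f(k): 19:361 1:1  a_19=362
[q^20] f(1)=1,f(2)=4,f(4)=16,f(5)=25,f(10)=100,f(20)=400 ⇒ 546

260, 341, 290, 455, 362, 546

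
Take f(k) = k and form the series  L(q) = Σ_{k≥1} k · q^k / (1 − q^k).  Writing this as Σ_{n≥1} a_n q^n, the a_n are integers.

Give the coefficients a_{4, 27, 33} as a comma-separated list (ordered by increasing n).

n=4: 1·4 2·2 4·1  f→[1+2+4]=7
q^27  k|27↦f(k): 1:1 3:3 9:9 27:27  a_27=40
d|33:{33,11,3,1}  Σf=33+11+3+1=48

7, 40, 48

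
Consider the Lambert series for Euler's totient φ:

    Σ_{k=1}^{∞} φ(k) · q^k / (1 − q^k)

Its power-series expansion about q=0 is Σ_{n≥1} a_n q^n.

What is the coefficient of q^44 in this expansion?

n=44: 44·1 22·2 11·4 4·11 2·22 1·44  φ→[20+10+10+2+1+1]=44

a_44 = 44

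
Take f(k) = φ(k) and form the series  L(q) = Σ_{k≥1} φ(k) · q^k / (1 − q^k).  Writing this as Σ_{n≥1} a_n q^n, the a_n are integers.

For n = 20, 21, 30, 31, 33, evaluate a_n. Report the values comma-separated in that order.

d|20:{20,10,5,4,2,1}  Σφ=8+4+4+2+1+1=20
[q^21] φ(1)=1,φ(3)=2,φ(7)=6,φ(21)=12 ⇒ 21
n=30: 1·30 2·15 3·10 5·6 6·5 10·3 15·2 30·1  φ→[1+1+2+4+2+4+8+8]=30
n=31: 1·31 31·1  φ→[1+30]=31
n=33: 1·33 3·11 11·3 33·1  φ→[1+2+10+20]=33

20, 21, 30, 31, 33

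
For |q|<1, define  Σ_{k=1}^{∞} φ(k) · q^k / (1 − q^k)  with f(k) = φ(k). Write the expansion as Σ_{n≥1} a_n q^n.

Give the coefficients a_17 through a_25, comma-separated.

n=17: 17·1 1·17  φ→[16+1]=17
[q^18] φ(1)=1,φ(2)=1,φ(3)=2,φ(6)=2,φ(9)=6,φ(18)=6 ⇒ 18
[q^19] φ(1)=1,φ(19)=18 ⇒ 19
d|20:{1,2,4,5,10,20}  Σφ=1+1+2+4+4+8=20
n=21: 1·21 3·7 7·3 21·1  φ→[1+2+6+12]=21
d|22:{1,2,11,22}  Σφ=1+1+10+10=22
[q^23] φ(1)=1,φ(23)=22 ⇒ 23
q^24  k|24↦φ(k): 1:1 2:1 3:2 4:2 6:2 8:4 12:4 24:8  a_24=24
d|25:{1,5,25}  Σφ=1+4+20=25

17, 18, 19, 20, 21, 22, 23, 24, 25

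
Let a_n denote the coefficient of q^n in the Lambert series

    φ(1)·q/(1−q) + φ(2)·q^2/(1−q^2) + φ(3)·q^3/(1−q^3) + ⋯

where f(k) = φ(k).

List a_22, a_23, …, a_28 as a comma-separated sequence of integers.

n=22: 1·22 2·11 11·2 22·1  φ→[1+1+10+10]=22
[q^23] φ(23)=22,φ(1)=1 ⇒ 23
q^24  k|24↦φ(k): 1:1 2:1 3:2 4:2 6:2 8:4 12:4 24:8  a_24=24
d|25:{25,5,1}  Σφ=20+4+1=25
n=26: 1·26 2·13 13·2 26·1  φ→[1+1+12+12]=26
[q^27] φ(1)=1,φ(3)=2,φ(9)=6,φ(27)=18 ⇒ 27
[q^28] φ(1)=1,φ(2)=1,φ(4)=2,φ(7)=6,φ(14)=6,φ(28)=12 ⇒ 28

22, 23, 24, 25, 26, 27, 28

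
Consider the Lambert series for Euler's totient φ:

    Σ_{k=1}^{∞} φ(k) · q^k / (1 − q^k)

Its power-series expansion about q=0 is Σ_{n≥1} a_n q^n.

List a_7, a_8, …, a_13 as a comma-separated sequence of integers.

[q^7] φ(1)=1,φ(7)=6 ⇒ 7
d|8:{1,2,4,8}  Σφ=1+1+2+4=8
d|9:{1,3,9}  Σφ=1+2+6=9
[q^10] φ(10)=4,φ(5)=4,φ(2)=1,φ(1)=1 ⇒ 10
q^11  k|11↦φ(k): 1:1 11:10  a_11=11
q^12  k|12↦φ(k): 1:1 2:1 3:2 4:2 6:2 12:4  a_12=12
[q^13] φ(1)=1,φ(13)=12 ⇒ 13

7, 8, 9, 10, 11, 12, 13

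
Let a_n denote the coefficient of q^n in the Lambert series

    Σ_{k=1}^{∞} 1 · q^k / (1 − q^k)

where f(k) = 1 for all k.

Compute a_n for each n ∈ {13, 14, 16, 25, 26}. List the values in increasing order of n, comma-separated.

d|13:{1,13}  Σf=1+1=2
q^14  k|14↦f(k): 1:1 2:1 7:1 14:1  a_14=4
[q^16] f(1)=1,f(2)=1,f(4)=1,f(8)=1,f(16)=1 ⇒ 5
d|25:{1,5,25}  Σf=1+1+1=3
n=26: 1·26 2·13 13·2 26·1  f→[1+1+1+1]=4

2, 4, 5, 3, 4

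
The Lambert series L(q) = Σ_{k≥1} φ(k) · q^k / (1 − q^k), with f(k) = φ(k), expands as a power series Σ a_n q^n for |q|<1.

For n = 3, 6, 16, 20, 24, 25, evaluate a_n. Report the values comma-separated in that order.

[q^3] φ(1)=1,φ(3)=2 ⇒ 3
d|6:{1,2,3,6}  Σφ=1+1+2+2=6
[q^16] φ(1)=1,φ(2)=1,φ(4)=2,φ(8)=4,φ(16)=8 ⇒ 16
d|20:{1,2,4,5,10,20}  Σφ=1+1+2+4+4+8=20
d|24:{24,12,8,6,4,3,2,1}  Σφ=8+4+4+2+2+2+1+1=24
d|25:{25,5,1}  Σφ=20+4+1=25

3, 6, 16, 20, 24, 25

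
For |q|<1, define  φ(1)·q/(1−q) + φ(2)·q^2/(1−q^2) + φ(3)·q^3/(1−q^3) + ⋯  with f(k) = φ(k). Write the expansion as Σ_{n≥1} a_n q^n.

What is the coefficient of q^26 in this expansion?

d|26:{1,2,13,26}  Σφ=1+1+12+12=26

a_26 = 26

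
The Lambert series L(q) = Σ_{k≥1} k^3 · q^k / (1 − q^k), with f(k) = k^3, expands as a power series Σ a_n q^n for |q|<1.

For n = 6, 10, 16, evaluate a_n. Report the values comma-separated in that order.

[q^6] f(6)=216,f(3)=27,f(2)=8,f(1)=1 ⇒ 252
q^10  k|10↦f(k): 10:1000 5:125 2:8 1:1  a_10=1134
q^16  k|16↦f(k): 1:1 2:8 4:64 8:512 16:4096  a_16=4681

252, 1134, 4681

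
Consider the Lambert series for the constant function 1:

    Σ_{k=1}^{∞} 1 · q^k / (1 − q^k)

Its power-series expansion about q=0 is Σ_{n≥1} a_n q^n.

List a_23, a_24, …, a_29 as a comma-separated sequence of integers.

2, 8, 3, 4, 4, 6, 2

n=23: 1·23 23·1  f→[1+1]=2
n=24: 24·1 12·2 8·3 6·4 4·6 3·8 2·12 1·24  f→[1+1+1+1+1+1+1+1]=8
q^25  k|25↦f(k): 25:1 5:1 1:1  a_25=3
n=26: 1·26 2·13 13·2 26·1  f→[1+1+1+1]=4
d|27:{27,9,3,1}  Σf=1+1+1+1=4
d|28:{1,2,4,7,14,28}  Σf=1+1+1+1+1+1=6
d|29:{29,1}  Σf=1+1=2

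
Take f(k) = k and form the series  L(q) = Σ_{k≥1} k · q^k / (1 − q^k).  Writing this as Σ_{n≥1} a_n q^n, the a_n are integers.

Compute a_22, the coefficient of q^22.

n=22: 1·22 2·11 11·2 22·1  f→[1+2+11+22]=36

a_22 = 36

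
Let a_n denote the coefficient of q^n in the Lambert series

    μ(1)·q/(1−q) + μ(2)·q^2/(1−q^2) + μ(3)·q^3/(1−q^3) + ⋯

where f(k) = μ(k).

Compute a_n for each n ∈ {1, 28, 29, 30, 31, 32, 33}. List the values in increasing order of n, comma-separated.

q^1  k|1↦μ(k): 1:1  a_1=1
q^28  k|28↦μ(k): 28:0 14:1 7:-1 4:0 2:-1 1:1  a_28=0
[q^29] μ(29)=-1,μ(1)=1 ⇒ 0
[q^30] μ(30)=-1,μ(15)=1,μ(10)=1,μ(6)=1,μ(5)=-1,μ(3)=-1,μ(2)=-1,μ(1)=1 ⇒ 0
q^31  k|31↦μ(k): 31:-1 1:1  a_31=0
d|32:{1,2,4,8,16,32}  Σμ=1+(-1)+0+0+0+0=0
d|33:{33,11,3,1}  Σμ=1+(-1)+(-1)+1=0

1, 0, 0, 0, 0, 0, 0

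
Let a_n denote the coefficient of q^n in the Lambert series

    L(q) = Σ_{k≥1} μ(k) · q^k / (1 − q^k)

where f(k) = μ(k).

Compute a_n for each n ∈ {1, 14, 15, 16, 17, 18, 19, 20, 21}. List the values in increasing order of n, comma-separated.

[q^1] μ(1)=1 ⇒ 1
[q^14] μ(14)=1,μ(7)=-1,μ(2)=-1,μ(1)=1 ⇒ 0
q^15  k|15↦μ(k): 1:1 3:-1 5:-1 15:1  a_15=0
[q^16] μ(16)=0,μ(8)=0,μ(4)=0,μ(2)=-1,μ(1)=1 ⇒ 0
n=17: 1·17 17·1  μ→[1+(-1)]=0
q^18  k|18↦μ(k): 1:1 2:-1 3:-1 6:1 9:0 18:0  a_18=0
q^19  k|19↦μ(k): 1:1 19:-1  a_19=0
d|20:{1,2,4,5,10,20}  Σμ=1+(-1)+0+(-1)+1+0=0
n=21: 21·1 7·3 3·7 1·21  μ→[1+(-1)+(-1)+1]=0

1, 0, 0, 0, 0, 0, 0, 0, 0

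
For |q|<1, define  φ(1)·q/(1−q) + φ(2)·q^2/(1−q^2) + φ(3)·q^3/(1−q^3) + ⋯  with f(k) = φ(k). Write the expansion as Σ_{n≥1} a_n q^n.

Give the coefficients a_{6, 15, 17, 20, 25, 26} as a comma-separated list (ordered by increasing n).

q^6  k|6↦φ(k): 1:1 2:1 3:2 6:2  a_6=6
n=15: 1·15 3·5 5·3 15·1  φ→[1+2+4+8]=15
q^17  k|17↦φ(k): 1:1 17:16  a_17=17
n=20: 1·20 2·10 4·5 5·4 10·2 20·1  φ→[1+1+2+4+4+8]=20
d|25:{25,5,1}  Σφ=20+4+1=25
n=26: 1·26 2·13 13·2 26·1  φ→[1+1+12+12]=26

6, 15, 17, 20, 25, 26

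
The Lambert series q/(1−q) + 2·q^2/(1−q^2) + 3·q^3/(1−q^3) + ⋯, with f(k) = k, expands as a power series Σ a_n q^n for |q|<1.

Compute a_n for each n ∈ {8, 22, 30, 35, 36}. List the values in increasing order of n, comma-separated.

d|8:{8,4,2,1}  Σf=8+4+2+1=15
d|22:{22,11,2,1}  Σf=22+11+2+1=36
[q^30] f(1)=1,f(2)=2,f(3)=3,f(5)=5,f(6)=6,f(10)=10,f(15)=15,f(30)=30 ⇒ 72
[q^35] f(35)=35,f(7)=7,f(5)=5,f(1)=1 ⇒ 48
q^36  k|36↦f(k): 36:36 18:18 12:12 9:9 6:6 4:4 3:3 2:2 1:1  a_36=91

15, 36, 72, 48, 91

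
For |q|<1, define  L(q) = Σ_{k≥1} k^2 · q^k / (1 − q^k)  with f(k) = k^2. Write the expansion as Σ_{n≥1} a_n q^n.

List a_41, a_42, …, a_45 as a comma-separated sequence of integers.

n=41: 1·41 41·1  f→[1+1681]=1682
[q^42] f(42)=1764,f(21)=441,f(14)=196,f(7)=49,f(6)=36,f(3)=9,f(2)=4,f(1)=1 ⇒ 2500
[q^43] f(43)=1849,f(1)=1 ⇒ 1850
d|44:{1,2,4,11,22,44}  Σf=1+4+16+121+484+1936=2562
[q^45] f(45)=2025,f(15)=225,f(9)=81,f(5)=25,f(3)=9,f(1)=1 ⇒ 2366

1682, 2500, 1850, 2562, 2366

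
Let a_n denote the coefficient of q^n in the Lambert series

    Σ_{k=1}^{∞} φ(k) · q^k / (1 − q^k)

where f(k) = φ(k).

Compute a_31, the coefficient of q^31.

q^31  k|31↦φ(k): 1:1 31:30  a_31=31

a_31 = 31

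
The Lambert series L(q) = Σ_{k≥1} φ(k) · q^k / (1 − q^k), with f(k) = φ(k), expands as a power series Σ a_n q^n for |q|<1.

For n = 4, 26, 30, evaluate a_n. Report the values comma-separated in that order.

q^4  k|4↦φ(k): 4:2 2:1 1:1  a_4=4
q^26  k|26↦φ(k): 26:12 13:12 2:1 1:1  a_26=26
q^30  k|30↦φ(k): 30:8 15:8 10:4 6:2 5:4 3:2 2:1 1:1  a_30=30

4, 26, 30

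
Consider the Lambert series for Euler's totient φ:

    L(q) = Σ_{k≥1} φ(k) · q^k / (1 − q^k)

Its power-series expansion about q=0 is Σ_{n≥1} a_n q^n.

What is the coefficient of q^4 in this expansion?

d|4:{1,2,4}  Σφ=1+1+2=4

a_4 = 4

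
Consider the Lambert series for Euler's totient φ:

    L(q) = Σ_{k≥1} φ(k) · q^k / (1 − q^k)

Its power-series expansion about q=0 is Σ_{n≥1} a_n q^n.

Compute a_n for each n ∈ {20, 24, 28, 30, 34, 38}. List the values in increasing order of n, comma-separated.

[q^20] φ(1)=1,φ(2)=1,φ(4)=2,φ(5)=4,φ(10)=4,φ(20)=8 ⇒ 20
d|24:{24,12,8,6,4,3,2,1}  Σφ=8+4+4+2+2+2+1+1=24
n=28: 28·1 14·2 7·4 4·7 2·14 1·28  φ→[12+6+6+2+1+1]=28
d|30:{30,15,10,6,5,3,2,1}  Σφ=8+8+4+2+4+2+1+1=30
n=34: 1·34 2·17 17·2 34·1  φ→[1+1+16+16]=34
q^38  k|38↦φ(k): 38:18 19:18 2:1 1:1  a_38=38

20, 24, 28, 30, 34, 38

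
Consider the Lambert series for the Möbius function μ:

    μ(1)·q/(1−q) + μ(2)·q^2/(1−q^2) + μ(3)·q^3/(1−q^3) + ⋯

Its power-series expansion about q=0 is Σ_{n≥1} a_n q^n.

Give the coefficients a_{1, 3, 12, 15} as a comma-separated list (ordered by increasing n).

d|1:{1}  Σμ=1=1
q^3  k|3↦μ(k): 1:1 3:-1  a_3=0
q^12  k|12↦μ(k): 1:1 2:-1 3:-1 4:0 6:1 12:0  a_12=0
n=15: 1·15 3·5 5·3 15·1  μ→[1+(-1)+(-1)+1]=0

1, 0, 0, 0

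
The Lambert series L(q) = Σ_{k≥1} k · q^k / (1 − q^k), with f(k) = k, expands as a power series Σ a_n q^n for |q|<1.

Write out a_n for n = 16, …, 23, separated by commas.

31, 18, 39, 20, 42, 32, 36, 24

n=16: 1·16 2·8 4·4 8·2 16·1  f→[1+2+4+8+16]=31
d|17:{17,1}  Σf=17+1=18
[q^18] f(1)=1,f(2)=2,f(3)=3,f(6)=6,f(9)=9,f(18)=18 ⇒ 39
d|19:{1,19}  Σf=1+19=20
n=20: 20·1 10·2 5·4 4·5 2·10 1·20  f→[20+10+5+4+2+1]=42
d|21:{1,3,7,21}  Σf=1+3+7+21=32
n=22: 22·1 11·2 2·11 1·22  f→[22+11+2+1]=36
d|23:{1,23}  Σf=1+23=24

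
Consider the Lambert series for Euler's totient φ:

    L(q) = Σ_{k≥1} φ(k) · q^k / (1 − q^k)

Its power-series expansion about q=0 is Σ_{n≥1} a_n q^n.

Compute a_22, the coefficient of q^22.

q^22  k|22↦φ(k): 1:1 2:1 11:10 22:10  a_22=22

a_22 = 22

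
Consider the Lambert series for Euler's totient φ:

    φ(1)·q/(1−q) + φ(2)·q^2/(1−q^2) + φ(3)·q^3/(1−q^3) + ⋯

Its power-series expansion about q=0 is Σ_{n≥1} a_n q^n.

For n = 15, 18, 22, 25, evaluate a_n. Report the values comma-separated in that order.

[q^15] φ(15)=8,φ(5)=4,φ(3)=2,φ(1)=1 ⇒ 15
n=18: 18·1 9·2 6·3 3·6 2·9 1·18  φ→[6+6+2+2+1+1]=18
[q^22] φ(1)=1,φ(2)=1,φ(11)=10,φ(22)=10 ⇒ 22
n=25: 25·1 5·5 1·25  φ→[20+4+1]=25

15, 18, 22, 25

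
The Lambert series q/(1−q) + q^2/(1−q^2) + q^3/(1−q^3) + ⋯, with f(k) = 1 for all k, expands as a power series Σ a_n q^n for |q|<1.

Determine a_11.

a_11 = 2

q^11  k|11↦f(k): 11:1 1:1  a_11=2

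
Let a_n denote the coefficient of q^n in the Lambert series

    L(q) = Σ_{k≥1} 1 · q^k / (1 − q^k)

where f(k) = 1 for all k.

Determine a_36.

n=36: 1·36 2·18 3·12 4·9 6·6 9·4 12·3 18·2 36·1  f→[1+1+1+1+1+1+1+1+1]=9

a_36 = 9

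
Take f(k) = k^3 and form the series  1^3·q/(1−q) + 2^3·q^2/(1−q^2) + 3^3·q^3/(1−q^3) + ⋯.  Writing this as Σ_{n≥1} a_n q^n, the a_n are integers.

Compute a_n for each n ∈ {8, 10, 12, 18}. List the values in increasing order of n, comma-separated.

q^8  k|8↦f(k): 8:512 4:64 2:8 1:1  a_8=585
n=10: 1·10 2·5 5·2 10·1  f→[1+8+125+1000]=1134
n=12: 1·12 2·6 3·4 4·3 6·2 12·1  f→[1+8+27+64+216+1728]=2044
q^18  k|18↦f(k): 1:1 2:8 3:27 6:216 9:729 18:5832  a_18=6813

585, 1134, 2044, 6813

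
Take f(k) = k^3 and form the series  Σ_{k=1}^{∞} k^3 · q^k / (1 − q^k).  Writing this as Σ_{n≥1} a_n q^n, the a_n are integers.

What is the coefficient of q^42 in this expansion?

a_42 = 86688

n=42: 1·42 2·21 3·14 6·7 7·6 14·3 21·2 42·1  f→[1+8+27+216+343+2744+9261+74088]=86688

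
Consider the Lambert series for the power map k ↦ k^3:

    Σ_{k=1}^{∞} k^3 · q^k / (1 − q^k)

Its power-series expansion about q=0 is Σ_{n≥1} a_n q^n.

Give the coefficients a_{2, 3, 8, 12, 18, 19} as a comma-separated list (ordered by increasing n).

[q^2] f(2)=8,f(1)=1 ⇒ 9
q^3  k|3↦f(k): 3:27 1:1  a_3=28
[q^8] f(8)=512,f(4)=64,f(2)=8,f(1)=1 ⇒ 585
d|12:{1,2,3,4,6,12}  Σf=1+8+27+64+216+1728=2044
n=18: 1·18 2·9 3·6 6·3 9·2 18·1  f→[1+8+27+216+729+5832]=6813
d|19:{19,1}  Σf=6859+1=6860

9, 28, 585, 2044, 6813, 6860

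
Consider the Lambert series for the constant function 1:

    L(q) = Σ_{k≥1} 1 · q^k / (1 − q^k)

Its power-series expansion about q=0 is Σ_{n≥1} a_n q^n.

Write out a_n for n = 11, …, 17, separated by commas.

2, 6, 2, 4, 4, 5, 2

n=11: 1·11 11·1  f→[1+1]=2
q^12  k|12↦f(k): 12:1 6:1 4:1 3:1 2:1 1:1  a_12=6
n=13: 13·1 1·13  f→[1+1]=2
d|14:{1,2,7,14}  Σf=1+1+1+1=4
[q^15] f(15)=1,f(5)=1,f(3)=1,f(1)=1 ⇒ 4
q^16  k|16↦f(k): 16:1 8:1 4:1 2:1 1:1  a_16=5
[q^17] f(17)=1,f(1)=1 ⇒ 2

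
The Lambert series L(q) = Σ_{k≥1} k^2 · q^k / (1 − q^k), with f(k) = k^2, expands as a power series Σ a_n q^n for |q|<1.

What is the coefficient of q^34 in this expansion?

q^34  k|34↦f(k): 1:1 2:4 17:289 34:1156  a_34=1450

a_34 = 1450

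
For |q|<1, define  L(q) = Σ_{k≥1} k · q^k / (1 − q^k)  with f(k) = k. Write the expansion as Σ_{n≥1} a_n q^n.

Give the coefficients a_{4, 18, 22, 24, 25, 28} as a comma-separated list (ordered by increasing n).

[q^4] f(4)=4,f(2)=2,f(1)=1 ⇒ 7
n=18: 18·1 9·2 6·3 3·6 2·9 1·18  f→[18+9+6+3+2+1]=39
[q^22] f(1)=1,f(2)=2,f(11)=11,f(22)=22 ⇒ 36
n=24: 1·24 2·12 3·8 4·6 6·4 8·3 12·2 24·1  f→[1+2+3+4+6+8+12+24]=60
q^25  k|25↦f(k): 1:1 5:5 25:25  a_25=31
q^28  k|28↦f(k): 1:1 2:2 4:4 7:7 14:14 28:28  a_28=56

7, 39, 36, 60, 31, 56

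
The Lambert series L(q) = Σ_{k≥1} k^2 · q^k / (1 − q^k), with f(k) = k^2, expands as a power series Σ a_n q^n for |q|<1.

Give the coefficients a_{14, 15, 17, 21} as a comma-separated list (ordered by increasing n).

250, 260, 290, 500

q^14  k|14↦f(k): 1:1 2:4 7:49 14:196  a_14=250
n=15: 1·15 3·5 5·3 15·1  f→[1+9+25+225]=260
[q^17] f(17)=289,f(1)=1 ⇒ 290
[q^21] f(1)=1,f(3)=9,f(7)=49,f(21)=441 ⇒ 500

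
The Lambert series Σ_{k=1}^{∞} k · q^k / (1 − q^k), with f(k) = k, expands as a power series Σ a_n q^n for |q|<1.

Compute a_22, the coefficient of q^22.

[q^22] f(1)=1,f(2)=2,f(11)=11,f(22)=22 ⇒ 36

a_22 = 36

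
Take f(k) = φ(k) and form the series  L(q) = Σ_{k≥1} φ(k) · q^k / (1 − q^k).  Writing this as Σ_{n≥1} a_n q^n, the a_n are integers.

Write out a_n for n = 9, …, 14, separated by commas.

[q^9] φ(1)=1,φ(3)=2,φ(9)=6 ⇒ 9
[q^10] φ(1)=1,φ(2)=1,φ(5)=4,φ(10)=4 ⇒ 10
[q^11] φ(1)=1,φ(11)=10 ⇒ 11
q^12  k|12↦φ(k): 12:4 6:2 4:2 3:2 2:1 1:1  a_12=12
[q^13] φ(1)=1,φ(13)=12 ⇒ 13
n=14: 1·14 2·7 7·2 14·1  φ→[1+1+6+6]=14

9, 10, 11, 12, 13, 14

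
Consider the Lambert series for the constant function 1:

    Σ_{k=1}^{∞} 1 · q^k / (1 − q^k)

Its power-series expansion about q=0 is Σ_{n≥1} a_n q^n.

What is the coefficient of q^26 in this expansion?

a_26 = 4

n=26: 1·26 2·13 13·2 26·1  f→[1+1+1+1]=4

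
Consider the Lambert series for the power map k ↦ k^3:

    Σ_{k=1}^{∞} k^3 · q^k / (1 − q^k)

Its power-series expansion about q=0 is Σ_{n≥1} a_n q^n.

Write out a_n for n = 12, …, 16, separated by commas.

d|12:{12,6,4,3,2,1}  Σf=1728+216+64+27+8+1=2044
n=13: 1·13 13·1  f→[1+2197]=2198
d|14:{14,7,2,1}  Σf=2744+343+8+1=3096
d|15:{15,5,3,1}  Σf=3375+125+27+1=3528
n=16: 16·1 8·2 4·4 2·8 1·16  f→[4096+512+64+8+1]=4681

2044, 2198, 3096, 3528, 4681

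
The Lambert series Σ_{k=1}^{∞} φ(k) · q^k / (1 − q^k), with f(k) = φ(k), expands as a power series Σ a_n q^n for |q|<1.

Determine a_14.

[q^14] φ(1)=1,φ(2)=1,φ(7)=6,φ(14)=6 ⇒ 14

a_14 = 14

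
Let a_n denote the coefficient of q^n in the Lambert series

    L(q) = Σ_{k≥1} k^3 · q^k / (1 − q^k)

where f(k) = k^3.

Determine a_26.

a_26 = 19782

q^26  k|26↦f(k): 1:1 2:8 13:2197 26:17576  a_26=19782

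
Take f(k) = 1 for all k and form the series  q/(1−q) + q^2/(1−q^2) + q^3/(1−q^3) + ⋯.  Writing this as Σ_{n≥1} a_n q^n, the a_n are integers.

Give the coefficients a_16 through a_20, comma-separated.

5, 2, 6, 2, 6

n=16: 1·16 2·8 4·4 8·2 16·1  f→[1+1+1+1+1]=5
[q^17] f(1)=1,f(17)=1 ⇒ 2
q^18  k|18↦f(k): 1:1 2:1 3:1 6:1 9:1 18:1  a_18=6
d|19:{19,1}  Σf=1+1=2
d|20:{20,10,5,4,2,1}  Σf=1+1+1+1+1+1=6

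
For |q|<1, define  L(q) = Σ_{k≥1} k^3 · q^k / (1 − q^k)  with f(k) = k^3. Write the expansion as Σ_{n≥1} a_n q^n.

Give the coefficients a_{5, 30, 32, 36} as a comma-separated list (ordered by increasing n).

126, 31752, 37449, 55261

n=5: 1·5 5·1  f→[1+125]=126
n=30: 30·1 15·2 10·3 6·5 5·6 3·10 2·15 1·30  f→[27000+3375+1000+216+125+27+8+1]=31752
q^32  k|32↦f(k): 32:32768 16:4096 8:512 4:64 2:8 1:1  a_32=37449
d|36:{36,18,12,9,6,4,3,2,1}  Σf=46656+5832+1728+729+216+64+27+8+1=55261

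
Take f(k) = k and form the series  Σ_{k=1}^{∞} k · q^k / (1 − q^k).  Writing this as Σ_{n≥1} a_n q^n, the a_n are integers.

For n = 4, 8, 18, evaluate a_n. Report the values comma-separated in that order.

7, 15, 39

[q^4] f(1)=1,f(2)=2,f(4)=4 ⇒ 7
n=8: 1·8 2·4 4·2 8·1  f→[1+2+4+8]=15
n=18: 1·18 2·9 3·6 6·3 9·2 18·1  f→[1+2+3+6+9+18]=39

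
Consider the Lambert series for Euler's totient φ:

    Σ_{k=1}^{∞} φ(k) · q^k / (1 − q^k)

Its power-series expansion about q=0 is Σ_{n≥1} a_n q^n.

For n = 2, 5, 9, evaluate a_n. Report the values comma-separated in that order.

q^2  k|2↦φ(k): 1:1 2:1  a_2=2
q^5  k|5↦φ(k): 1:1 5:4  a_5=5
[q^9] φ(9)=6,φ(3)=2,φ(1)=1 ⇒ 9

2, 5, 9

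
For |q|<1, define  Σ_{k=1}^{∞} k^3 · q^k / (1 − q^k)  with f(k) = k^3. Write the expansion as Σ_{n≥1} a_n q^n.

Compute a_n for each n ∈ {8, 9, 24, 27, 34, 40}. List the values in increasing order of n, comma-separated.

585, 757, 16380, 20440, 44226, 73710

q^8  k|8↦f(k): 8:512 4:64 2:8 1:1  a_8=585
n=9: 1·9 3·3 9·1  f→[1+27+729]=757
q^24  k|24↦f(k): 1:1 2:8 3:27 4:64 6:216 8:512 12:1728 24:13824  a_24=16380
d|27:{1,3,9,27}  Σf=1+27+729+19683=20440
n=34: 34·1 17·2 2·17 1·34  f→[39304+4913+8+1]=44226
n=40: 1·40 2·20 4·10 5·8 8·5 10·4 20·2 40·1  f→[1+8+64+125+512+1000+8000+64000]=73710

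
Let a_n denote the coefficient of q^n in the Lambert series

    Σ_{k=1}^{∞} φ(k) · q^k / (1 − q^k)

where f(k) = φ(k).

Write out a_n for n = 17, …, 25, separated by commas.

[q^17] φ(1)=1,φ(17)=16 ⇒ 17
q^18  k|18↦φ(k): 1:1 2:1 3:2 6:2 9:6 18:6  a_18=18
[q^19] φ(1)=1,φ(19)=18 ⇒ 19
n=20: 1·20 2·10 4·5 5·4 10·2 20·1  φ→[1+1+2+4+4+8]=20
n=21: 21·1 7·3 3·7 1·21  φ→[12+6+2+1]=21
d|22:{22,11,2,1}  Σφ=10+10+1+1=22
[q^23] φ(23)=22,φ(1)=1 ⇒ 23
n=24: 24·1 12·2 8·3 6·4 4·6 3·8 2·12 1·24  φ→[8+4+4+2+2+2+1+1]=24
n=25: 1·25 5·5 25·1  φ→[1+4+20]=25

17, 18, 19, 20, 21, 22, 23, 24, 25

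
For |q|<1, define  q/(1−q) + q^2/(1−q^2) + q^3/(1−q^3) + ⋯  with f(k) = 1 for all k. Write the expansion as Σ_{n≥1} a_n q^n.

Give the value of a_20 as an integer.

d|20:{20,10,5,4,2,1}  Σf=1+1+1+1+1+1=6

a_20 = 6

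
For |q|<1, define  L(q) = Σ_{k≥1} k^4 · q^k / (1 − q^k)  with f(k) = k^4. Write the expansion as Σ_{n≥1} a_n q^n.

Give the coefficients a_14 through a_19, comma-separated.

40834, 51332, 69905, 83522, 112931, 130322

[q^14] f(14)=38416,f(7)=2401,f(2)=16,f(1)=1 ⇒ 40834
n=15: 1·15 3·5 5·3 15·1  f→[1+81+625+50625]=51332
d|16:{16,8,4,2,1}  Σf=65536+4096+256+16+1=69905
[q^17] f(17)=83521,f(1)=1 ⇒ 83522
d|18:{1,2,3,6,9,18}  Σf=1+16+81+1296+6561+104976=112931
q^19  k|19↦f(k): 1:1 19:130321  a_19=130322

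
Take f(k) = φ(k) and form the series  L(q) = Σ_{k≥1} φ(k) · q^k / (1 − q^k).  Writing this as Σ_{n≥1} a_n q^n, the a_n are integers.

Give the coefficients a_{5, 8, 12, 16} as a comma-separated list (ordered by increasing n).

d|5:{5,1}  Σφ=4+1=5
n=8: 1·8 2·4 4·2 8·1  φ→[1+1+2+4]=8
q^12  k|12↦φ(k): 1:1 2:1 3:2 4:2 6:2 12:4  a_12=12
q^16  k|16↦φ(k): 16:8 8:4 4:2 2:1 1:1  a_16=16

5, 8, 12, 16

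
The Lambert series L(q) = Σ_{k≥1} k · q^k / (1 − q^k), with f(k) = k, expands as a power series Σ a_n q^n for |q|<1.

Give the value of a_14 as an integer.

a_14 = 24

[q^14] f(14)=14,f(7)=7,f(2)=2,f(1)=1 ⇒ 24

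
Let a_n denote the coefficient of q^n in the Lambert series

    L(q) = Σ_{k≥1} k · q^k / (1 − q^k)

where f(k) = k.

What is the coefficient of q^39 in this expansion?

a_39 = 56

[q^39] f(1)=1,f(3)=3,f(13)=13,f(39)=39 ⇒ 56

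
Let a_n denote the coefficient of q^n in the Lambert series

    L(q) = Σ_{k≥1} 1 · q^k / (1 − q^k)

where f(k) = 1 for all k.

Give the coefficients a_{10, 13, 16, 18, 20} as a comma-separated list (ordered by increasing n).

4, 2, 5, 6, 6

[q^10] f(1)=1,f(2)=1,f(5)=1,f(10)=1 ⇒ 4
q^13  k|13↦f(k): 13:1 1:1  a_13=2
d|16:{16,8,4,2,1}  Σf=1+1+1+1+1=5
d|18:{18,9,6,3,2,1}  Σf=1+1+1+1+1+1=6
q^20  k|20↦f(k): 20:1 10:1 5:1 4:1 2:1 1:1  a_20=6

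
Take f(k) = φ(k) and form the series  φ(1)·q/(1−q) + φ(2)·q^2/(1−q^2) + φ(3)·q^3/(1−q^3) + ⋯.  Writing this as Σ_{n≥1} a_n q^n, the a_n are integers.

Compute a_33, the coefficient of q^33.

q^33  k|33↦φ(k): 1:1 3:2 11:10 33:20  a_33=33

a_33 = 33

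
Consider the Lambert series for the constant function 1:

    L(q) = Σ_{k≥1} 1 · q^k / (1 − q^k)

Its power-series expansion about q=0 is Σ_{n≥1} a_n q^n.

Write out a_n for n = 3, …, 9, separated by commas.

2, 3, 2, 4, 2, 4, 3

[q^3] f(1)=1,f(3)=1 ⇒ 2
q^4  k|4↦f(k): 1:1 2:1 4:1  a_4=3
d|5:{1,5}  Σf=1+1=2
q^6  k|6↦f(k): 1:1 2:1 3:1 6:1  a_6=4
[q^7] f(1)=1,f(7)=1 ⇒ 2
n=8: 1·8 2·4 4·2 8·1  f→[1+1+1+1]=4
n=9: 1·9 3·3 9·1  f→[1+1+1]=3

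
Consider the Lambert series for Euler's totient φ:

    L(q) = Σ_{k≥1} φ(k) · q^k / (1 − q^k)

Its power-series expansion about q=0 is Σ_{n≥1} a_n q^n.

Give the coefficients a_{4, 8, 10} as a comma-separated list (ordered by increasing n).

d|4:{1,2,4}  Σφ=1+1+2=4
[q^8] φ(1)=1,φ(2)=1,φ(4)=2,φ(8)=4 ⇒ 8
d|10:{10,5,2,1}  Σφ=4+4+1+1=10

4, 8, 10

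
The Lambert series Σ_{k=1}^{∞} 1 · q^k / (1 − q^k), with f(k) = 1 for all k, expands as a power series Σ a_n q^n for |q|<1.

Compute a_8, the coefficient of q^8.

a_8 = 4

[q^8] f(8)=1,f(4)=1,f(2)=1,f(1)=1 ⇒ 4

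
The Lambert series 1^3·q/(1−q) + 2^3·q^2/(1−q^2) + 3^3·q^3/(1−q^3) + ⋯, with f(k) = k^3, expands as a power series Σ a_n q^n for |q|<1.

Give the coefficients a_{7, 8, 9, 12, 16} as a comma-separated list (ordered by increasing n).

q^7  k|7↦f(k): 1:1 7:343  a_7=344
[q^8] f(8)=512,f(4)=64,f(2)=8,f(1)=1 ⇒ 585
q^9  k|9↦f(k): 1:1 3:27 9:729  a_9=757
q^12  k|12↦f(k): 1:1 2:8 3:27 4:64 6:216 12:1728  a_12=2044
n=16: 16·1 8·2 4·4 2·8 1·16  f→[4096+512+64+8+1]=4681

344, 585, 757, 2044, 4681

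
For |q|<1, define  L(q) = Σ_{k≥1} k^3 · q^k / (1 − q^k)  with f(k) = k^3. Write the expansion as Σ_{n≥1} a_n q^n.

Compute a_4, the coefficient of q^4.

n=4: 1·4 2·2 4·1  f→[1+8+64]=73

a_4 = 73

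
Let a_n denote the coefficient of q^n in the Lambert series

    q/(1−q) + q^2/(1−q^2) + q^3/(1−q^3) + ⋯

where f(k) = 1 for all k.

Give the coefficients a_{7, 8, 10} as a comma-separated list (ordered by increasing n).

2, 4, 4

n=7: 7·1 1·7  f→[1+1]=2
[q^8] f(1)=1,f(2)=1,f(4)=1,f(8)=1 ⇒ 4
d|10:{1,2,5,10}  Σf=1+1+1+1=4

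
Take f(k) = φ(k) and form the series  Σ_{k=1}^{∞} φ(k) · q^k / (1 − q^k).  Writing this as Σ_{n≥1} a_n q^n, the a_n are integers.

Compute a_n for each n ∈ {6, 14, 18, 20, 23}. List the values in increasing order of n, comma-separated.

[q^6] φ(1)=1,φ(2)=1,φ(3)=2,φ(6)=2 ⇒ 6
n=14: 1·14 2·7 7·2 14·1  φ→[1+1+6+6]=14
d|18:{1,2,3,6,9,18}  Σφ=1+1+2+2+6+6=18
[q^20] φ(1)=1,φ(2)=1,φ(4)=2,φ(5)=4,φ(10)=4,φ(20)=8 ⇒ 20
n=23: 23·1 1·23  φ→[22+1]=23

6, 14, 18, 20, 23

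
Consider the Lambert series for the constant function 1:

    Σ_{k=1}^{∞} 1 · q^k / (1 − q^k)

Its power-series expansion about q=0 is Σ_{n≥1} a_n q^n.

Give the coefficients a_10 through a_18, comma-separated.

[q^10] f(10)=1,f(5)=1,f(2)=1,f(1)=1 ⇒ 4
[q^11] f(1)=1,f(11)=1 ⇒ 2
d|12:{1,2,3,4,6,12}  Σf=1+1+1+1+1+1=6
[q^13] f(13)=1,f(1)=1 ⇒ 2
d|14:{14,7,2,1}  Σf=1+1+1+1=4
d|15:{15,5,3,1}  Σf=1+1+1+1=4
d|16:{16,8,4,2,1}  Σf=1+1+1+1+1=5
d|17:{1,17}  Σf=1+1=2
q^18  k|18↦f(k): 1:1 2:1 3:1 6:1 9:1 18:1  a_18=6

4, 2, 6, 2, 4, 4, 5, 2, 6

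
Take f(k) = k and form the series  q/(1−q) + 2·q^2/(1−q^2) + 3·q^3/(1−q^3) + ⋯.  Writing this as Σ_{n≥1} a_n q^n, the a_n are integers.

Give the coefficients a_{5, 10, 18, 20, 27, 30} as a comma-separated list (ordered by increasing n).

6, 18, 39, 42, 40, 72

q^5  k|5↦f(k): 5:5 1:1  a_5=6
d|10:{10,5,2,1}  Σf=10+5+2+1=18
n=18: 1·18 2·9 3·6 6·3 9·2 18·1  f→[1+2+3+6+9+18]=39
d|20:{20,10,5,4,2,1}  Σf=20+10+5+4+2+1=42
[q^27] f(27)=27,f(9)=9,f(3)=3,f(1)=1 ⇒ 40
q^30  k|30↦f(k): 1:1 2:2 3:3 5:5 6:6 10:10 15:15 30:30  a_30=72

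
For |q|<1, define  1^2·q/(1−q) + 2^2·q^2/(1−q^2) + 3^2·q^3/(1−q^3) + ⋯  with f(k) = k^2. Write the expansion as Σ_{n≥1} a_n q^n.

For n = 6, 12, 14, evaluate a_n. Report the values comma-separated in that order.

50, 210, 250

n=6: 1·6 2·3 3·2 6·1  f→[1+4+9+36]=50
n=12: 12·1 6·2 4·3 3·4 2·6 1·12  f→[144+36+16+9+4+1]=210
d|14:{1,2,7,14}  Σf=1+4+49+196=250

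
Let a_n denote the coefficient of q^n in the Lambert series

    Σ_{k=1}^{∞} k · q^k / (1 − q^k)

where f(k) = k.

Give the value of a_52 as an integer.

q^52  k|52↦f(k): 52:52 26:26 13:13 4:4 2:2 1:1  a_52=98

a_52 = 98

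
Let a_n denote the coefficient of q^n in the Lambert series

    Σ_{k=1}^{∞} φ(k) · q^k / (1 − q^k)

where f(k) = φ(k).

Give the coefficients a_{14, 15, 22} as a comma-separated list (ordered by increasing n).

[q^14] φ(14)=6,φ(7)=6,φ(2)=1,φ(1)=1 ⇒ 14
n=15: 1·15 3·5 5·3 15·1  φ→[1+2+4+8]=15
q^22  k|22↦φ(k): 22:10 11:10 2:1 1:1  a_22=22

14, 15, 22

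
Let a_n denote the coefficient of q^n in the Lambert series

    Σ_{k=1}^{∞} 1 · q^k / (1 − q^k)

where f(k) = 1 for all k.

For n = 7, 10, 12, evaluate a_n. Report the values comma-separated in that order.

2, 4, 6

[q^7] f(7)=1,f(1)=1 ⇒ 2
q^10  k|10↦f(k): 10:1 5:1 2:1 1:1  a_10=4
d|12:{1,2,3,4,6,12}  Σf=1+1+1+1+1+1=6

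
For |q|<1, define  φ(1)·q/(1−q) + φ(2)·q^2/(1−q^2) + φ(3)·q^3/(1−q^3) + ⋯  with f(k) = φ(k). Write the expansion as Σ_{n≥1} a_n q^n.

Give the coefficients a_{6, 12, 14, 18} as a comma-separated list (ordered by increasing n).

n=6: 6·1 3·2 2·3 1·6  φ→[2+2+1+1]=6
q^12  k|12↦φ(k): 1:1 2:1 3:2 4:2 6:2 12:4  a_12=12
d|14:{1,2,7,14}  Σφ=1+1+6+6=14
d|18:{1,2,3,6,9,18}  Σφ=1+1+2+2+6+6=18

6, 12, 14, 18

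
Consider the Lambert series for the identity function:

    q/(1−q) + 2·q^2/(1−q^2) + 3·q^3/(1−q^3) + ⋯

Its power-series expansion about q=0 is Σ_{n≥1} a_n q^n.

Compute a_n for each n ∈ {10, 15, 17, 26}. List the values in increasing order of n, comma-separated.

q^10  k|10↦f(k): 10:10 5:5 2:2 1:1  a_10=18
[q^15] f(1)=1,f(3)=3,f(5)=5,f(15)=15 ⇒ 24
n=17: 17·1 1·17  f→[17+1]=18
q^26  k|26↦f(k): 26:26 13:13 2:2 1:1  a_26=42

18, 24, 18, 42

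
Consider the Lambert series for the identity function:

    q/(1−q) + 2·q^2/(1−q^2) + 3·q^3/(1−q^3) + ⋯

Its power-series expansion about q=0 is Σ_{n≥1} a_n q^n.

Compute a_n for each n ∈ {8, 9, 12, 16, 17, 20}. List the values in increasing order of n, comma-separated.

15, 13, 28, 31, 18, 42

q^8  k|8↦f(k): 1:1 2:2 4:4 8:8  a_8=15
n=9: 1·9 3·3 9·1  f→[1+3+9]=13
q^12  k|12↦f(k): 12:12 6:6 4:4 3:3 2:2 1:1  a_12=28
[q^16] f(16)=16,f(8)=8,f(4)=4,f(2)=2,f(1)=1 ⇒ 31
[q^17] f(17)=17,f(1)=1 ⇒ 18
[q^20] f(1)=1,f(2)=2,f(4)=4,f(5)=5,f(10)=10,f(20)=20 ⇒ 42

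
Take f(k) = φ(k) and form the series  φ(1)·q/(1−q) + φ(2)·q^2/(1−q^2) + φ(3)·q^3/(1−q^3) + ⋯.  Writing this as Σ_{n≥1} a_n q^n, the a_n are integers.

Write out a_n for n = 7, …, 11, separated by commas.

q^7  k|7↦φ(k): 7:6 1:1  a_7=7
q^8  k|8↦φ(k): 1:1 2:1 4:2 8:4  a_8=8
q^9  k|9↦φ(k): 1:1 3:2 9:6  a_9=9
[q^10] φ(1)=1,φ(2)=1,φ(5)=4,φ(10)=4 ⇒ 10
n=11: 11·1 1·11  φ→[10+1]=11

7, 8, 9, 10, 11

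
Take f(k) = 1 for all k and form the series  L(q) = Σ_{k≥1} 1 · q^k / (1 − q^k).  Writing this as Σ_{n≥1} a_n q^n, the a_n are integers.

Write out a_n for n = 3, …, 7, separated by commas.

2, 3, 2, 4, 2

n=3: 3·1 1·3  f→[1+1]=2
[q^4] f(1)=1,f(2)=1,f(4)=1 ⇒ 3
n=5: 5·1 1·5  f→[1+1]=2
n=6: 1·6 2·3 3·2 6·1  f→[1+1+1+1]=4
[q^7] f(1)=1,f(7)=1 ⇒ 2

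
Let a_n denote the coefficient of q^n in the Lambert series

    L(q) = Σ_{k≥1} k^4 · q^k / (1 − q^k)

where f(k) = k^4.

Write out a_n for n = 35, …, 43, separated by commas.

q^35  k|35↦f(k): 1:1 5:625 7:2401 35:1500625  a_35=1503652
[q^36] f(1)=1,f(2)=16,f(3)=81,f(4)=256,f(6)=1296,f(9)=6561,f(12)=20736,f(18)=104976,f(36)=1679616 ⇒ 1813539
q^37  k|37↦f(k): 37:1874161 1:1  a_37=1874162
n=38: 1·38 2·19 19·2 38·1  f→[1+16+130321+2085136]=2215474
[q^39] f(39)=2313441,f(13)=28561,f(3)=81,f(1)=1 ⇒ 2342084
n=40: 1·40 2·20 4·10 5·8 8·5 10·4 20·2 40·1  f→[1+16+256+625+4096+10000+160000+2560000]=2734994
[q^41] f(1)=1,f(41)=2825761 ⇒ 2825762
d|42:{1,2,3,6,7,14,21,42}  Σf=1+16+81+1296+2401+38416+194481+3111696=3348388
d|43:{43,1}  Σf=3418801+1=3418802

1503652, 1813539, 1874162, 2215474, 2342084, 2734994, 2825762, 3348388, 3418802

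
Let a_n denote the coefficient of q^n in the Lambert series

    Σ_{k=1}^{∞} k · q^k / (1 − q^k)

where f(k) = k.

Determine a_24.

a_24 = 60

q^24  k|24↦f(k): 1:1 2:2 3:3 4:4 6:6 8:8 12:12 24:24  a_24=60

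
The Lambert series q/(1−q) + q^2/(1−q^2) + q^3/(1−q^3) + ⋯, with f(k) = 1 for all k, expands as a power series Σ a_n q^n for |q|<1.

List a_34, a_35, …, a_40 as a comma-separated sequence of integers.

n=34: 1·34 2·17 17·2 34·1  f→[1+1+1+1]=4
q^35  k|35↦f(k): 1:1 5:1 7:1 35:1  a_35=4
q^36  k|36↦f(k): 36:1 18:1 12:1 9:1 6:1 4:1 3:1 2:1 1:1  a_36=9
[q^37] f(37)=1,f(1)=1 ⇒ 2
q^38  k|38↦f(k): 1:1 2:1 19:1 38:1  a_38=4
d|39:{1,3,13,39}  Σf=1+1+1+1=4
q^40  k|40↦f(k): 1:1 2:1 4:1 5:1 8:1 10:1 20:1 40:1  a_40=8

4, 4, 9, 2, 4, 4, 8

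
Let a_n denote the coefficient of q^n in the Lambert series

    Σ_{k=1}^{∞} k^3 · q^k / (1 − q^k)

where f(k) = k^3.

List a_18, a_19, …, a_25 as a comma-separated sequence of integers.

6813, 6860, 9198, 9632, 11988, 12168, 16380, 15751

d|18:{18,9,6,3,2,1}  Σf=5832+729+216+27+8+1=6813
d|19:{19,1}  Σf=6859+1=6860
n=20: 1·20 2·10 4·5 5·4 10·2 20·1  f→[1+8+64+125+1000+8000]=9198
q^21  k|21↦f(k): 21:9261 7:343 3:27 1:1  a_21=9632
n=22: 22·1 11·2 2·11 1·22  f→[10648+1331+8+1]=11988
q^23  k|23↦f(k): 23:12167 1:1  a_23=12168
d|24:{24,12,8,6,4,3,2,1}  Σf=13824+1728+512+216+64+27+8+1=16380
d|25:{25,5,1}  Σf=15625+125+1=15751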